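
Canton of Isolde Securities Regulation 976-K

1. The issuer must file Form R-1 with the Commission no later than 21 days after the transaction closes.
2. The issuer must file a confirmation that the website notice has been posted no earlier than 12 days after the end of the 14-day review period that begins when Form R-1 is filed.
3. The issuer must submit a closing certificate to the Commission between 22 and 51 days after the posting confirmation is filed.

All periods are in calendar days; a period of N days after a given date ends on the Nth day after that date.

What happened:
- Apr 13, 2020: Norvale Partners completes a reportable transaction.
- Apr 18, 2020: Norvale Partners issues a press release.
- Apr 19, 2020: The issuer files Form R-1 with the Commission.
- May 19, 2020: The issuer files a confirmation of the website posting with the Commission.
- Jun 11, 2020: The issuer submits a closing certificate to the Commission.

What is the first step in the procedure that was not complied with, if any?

(1) due by Apr 13, 2020 + 21 days = May 4, 2020; done Apr 19, 2020 — timely.
(2) permitted from May 3, 2020 + 12 days = May 15, 2020 onward; done May 19, 2020 — permitted.
(3) the permitted window runs from May 19, 2020 + 22 = Jun 10, 2020 to May 19, 2020 + 51 = Jul 9, 2020; Jun 11, 2020 falls inside that range.

None — every step was satisfied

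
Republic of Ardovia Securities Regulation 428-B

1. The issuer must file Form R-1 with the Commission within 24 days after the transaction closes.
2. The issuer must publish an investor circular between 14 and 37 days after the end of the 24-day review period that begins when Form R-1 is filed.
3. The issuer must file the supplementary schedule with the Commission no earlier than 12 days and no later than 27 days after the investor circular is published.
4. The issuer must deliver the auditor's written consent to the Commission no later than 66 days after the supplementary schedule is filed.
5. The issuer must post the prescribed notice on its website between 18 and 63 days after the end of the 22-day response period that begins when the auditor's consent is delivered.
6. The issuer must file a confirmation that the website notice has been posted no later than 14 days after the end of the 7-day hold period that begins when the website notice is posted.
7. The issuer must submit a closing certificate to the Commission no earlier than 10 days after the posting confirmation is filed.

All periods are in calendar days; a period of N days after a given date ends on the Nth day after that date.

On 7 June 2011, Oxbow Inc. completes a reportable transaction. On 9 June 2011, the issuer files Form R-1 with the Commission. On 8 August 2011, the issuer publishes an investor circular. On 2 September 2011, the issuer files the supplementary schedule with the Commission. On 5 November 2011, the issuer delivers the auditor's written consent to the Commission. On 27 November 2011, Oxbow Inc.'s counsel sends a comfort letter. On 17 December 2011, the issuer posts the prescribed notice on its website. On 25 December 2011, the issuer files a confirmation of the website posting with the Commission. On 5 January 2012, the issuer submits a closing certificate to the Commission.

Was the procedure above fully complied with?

(1) due by 7 June 2011 + 24 days = 1 July 2011; done 9 June 2011 — timely.
(2) the permitted window runs from 3 July 2011 + 14 = 17 July 2011 to 3 July 2011 + 37 = 9 August 2011; done 8 August 2011 — within the window.
(3) the permitted window runs from 8 August 2011 + 12 = 20 August 2011 to 8 August 2011 + 27 = 4 September 2011; done 2 September 2011, which is between those dates.
(4) due by 2 September 2011 + 66 days = 7 November 2011; done 5 November 2011 — timely.
(5) the permitted window runs from 27 November 2011 + 18 = 15 December 2011 to 27 November 2011 + 63 = 29 January 2012; 17 December 2011 falls inside that range.
(6) due by 24 December 2011 + 14 days = 7 January 2012; done 25 December 2011 — timely.
(7) permitted from 25 December 2011 + 10 days = 4 January 2012 onward; 5 January 2012 is on or after that date.

Yes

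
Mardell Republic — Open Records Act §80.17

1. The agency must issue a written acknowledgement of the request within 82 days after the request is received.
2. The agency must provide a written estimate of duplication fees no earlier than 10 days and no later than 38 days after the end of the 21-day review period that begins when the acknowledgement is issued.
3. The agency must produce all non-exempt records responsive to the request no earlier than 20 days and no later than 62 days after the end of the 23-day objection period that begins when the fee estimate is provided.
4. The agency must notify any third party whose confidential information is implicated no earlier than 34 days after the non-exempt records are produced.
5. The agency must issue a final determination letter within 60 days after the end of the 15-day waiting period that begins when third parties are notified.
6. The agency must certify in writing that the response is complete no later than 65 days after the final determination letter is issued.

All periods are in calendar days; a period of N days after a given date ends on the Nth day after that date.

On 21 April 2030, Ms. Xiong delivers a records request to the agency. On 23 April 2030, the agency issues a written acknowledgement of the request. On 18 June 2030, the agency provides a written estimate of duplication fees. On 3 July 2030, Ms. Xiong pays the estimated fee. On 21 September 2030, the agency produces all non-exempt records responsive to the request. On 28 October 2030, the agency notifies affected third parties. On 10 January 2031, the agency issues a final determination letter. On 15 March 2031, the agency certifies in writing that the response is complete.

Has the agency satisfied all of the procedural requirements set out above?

No

Step 1: 82 days after 21 April 2030 (when the request is received) is 12 July 2030; completed 23 April 2030, before the deadline.
Step 2: the window is 10–38 days after 14 May 2030 (end of the 21-day review period, which began when the acknowledgement is issued on 23 April 2030), so 24 May 2030 through 21 June 2030; done 18 June 2030 — within the window.
Step 3: the window is 20–62 days after 11 July 2030 (end of the 23-day objection period, which began when the fee estimate is provided on 18 June 2030), so 31 July 2030 through 11 September 2030; done 21 September 2030 — 10 days after the window closed.
The analysis stops there.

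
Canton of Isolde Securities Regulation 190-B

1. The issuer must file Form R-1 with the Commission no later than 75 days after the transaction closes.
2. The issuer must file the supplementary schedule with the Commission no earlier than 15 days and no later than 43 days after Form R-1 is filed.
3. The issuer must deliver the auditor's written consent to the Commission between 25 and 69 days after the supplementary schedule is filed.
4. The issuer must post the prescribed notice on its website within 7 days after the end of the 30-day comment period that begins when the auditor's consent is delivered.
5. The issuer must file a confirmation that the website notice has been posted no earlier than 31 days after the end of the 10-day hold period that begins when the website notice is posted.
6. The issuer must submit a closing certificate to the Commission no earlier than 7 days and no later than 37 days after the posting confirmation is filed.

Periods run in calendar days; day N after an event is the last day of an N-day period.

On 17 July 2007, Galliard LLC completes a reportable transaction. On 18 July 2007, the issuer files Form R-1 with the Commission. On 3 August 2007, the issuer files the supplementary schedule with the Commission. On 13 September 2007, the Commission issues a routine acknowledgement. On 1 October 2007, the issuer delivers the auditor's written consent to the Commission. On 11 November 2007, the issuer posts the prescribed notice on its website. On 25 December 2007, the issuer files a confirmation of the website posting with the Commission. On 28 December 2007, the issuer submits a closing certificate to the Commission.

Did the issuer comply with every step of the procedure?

Step 1 — counting 75 days from 17 July 2007 (when the transaction closes) gives a deadline of 30 September 2007; completed 18 July 2007, before the deadline.
Step 2 — 15 and 43 days from 18 July 2007 (when Form R-1 is filed) are 2 August 2007 and 30 August 2007 respectively; done 3 August 2007 — within the window.
Step 3 — 25 and 69 days from 3 August 2007 (when the supplementary schedule is filed) are 28 August 2007 and 11 October 2007 respectively; done 1 October 2007, which is between those dates.
Step 4 — counting 7 days from 31 October 2007 (end of the 30-day comment period, which began when the auditor's consent is delivered on 1 October 2007) gives a deadline of 7 November 2007; not done until 11 November 2007, 4 days after the deadline.

No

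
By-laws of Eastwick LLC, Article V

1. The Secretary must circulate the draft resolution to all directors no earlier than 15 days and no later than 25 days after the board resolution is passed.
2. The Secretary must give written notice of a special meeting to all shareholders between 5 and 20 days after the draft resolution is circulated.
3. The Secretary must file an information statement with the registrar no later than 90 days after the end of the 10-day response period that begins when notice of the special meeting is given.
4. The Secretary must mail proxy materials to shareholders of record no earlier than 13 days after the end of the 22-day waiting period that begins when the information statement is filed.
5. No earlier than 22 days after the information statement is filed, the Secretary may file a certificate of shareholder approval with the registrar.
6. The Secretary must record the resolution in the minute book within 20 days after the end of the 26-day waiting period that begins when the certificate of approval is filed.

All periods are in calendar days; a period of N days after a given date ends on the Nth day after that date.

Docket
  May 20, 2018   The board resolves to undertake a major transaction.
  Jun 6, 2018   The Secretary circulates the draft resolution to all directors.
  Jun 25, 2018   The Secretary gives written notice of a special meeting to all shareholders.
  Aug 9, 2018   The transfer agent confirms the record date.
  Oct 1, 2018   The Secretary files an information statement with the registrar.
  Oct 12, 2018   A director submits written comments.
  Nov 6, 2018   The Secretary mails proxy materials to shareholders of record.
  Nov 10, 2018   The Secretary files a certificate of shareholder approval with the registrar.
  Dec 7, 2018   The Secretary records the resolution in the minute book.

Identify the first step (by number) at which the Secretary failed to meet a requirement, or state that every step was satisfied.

Step 1: the window is 15–25 days after May 20, 2018 (when the board resolution is passed), so Jun 4, 2018 through Jun 14, 2018; Jun 6, 2018 falls inside that range.
Step 2: the window is 5–20 days after Jun 6, 2018 (when the draft resolution is circulated), so Jun 11, 2018 through Jun 26, 2018; done Jun 25, 2018, which is between those dates.
Step 3: 90 days after Jul 5, 2018 (end of the 10-day response period, which began when notice of the special meeting is given on Jun 25, 2018) is Oct 3, 2018; done Oct 1, 2018 — timely.
Step 4: the earliest permitted date is 13 days after Oct 23, 2018 (end of the 22-day waiting period, which began when the information statement is filed on Oct 1, 2018), i.e. Nov 5, 2018; done Nov 6, 2018 — permitted.
Step 5: the earliest permitted date is 22 days after Oct 1, 2018 (when the information statement is filed), i.e. Oct 23, 2018; Nov 10, 2018 is on or after that date.
Step 6: 20 days after Dec 6, 2018 (end of the 26-day waiting period, which began when the certificate of approval is filed on Nov 10, 2018) is Dec 26, 2018; completed Dec 7, 2018, before the deadline.

None — every step was satisfied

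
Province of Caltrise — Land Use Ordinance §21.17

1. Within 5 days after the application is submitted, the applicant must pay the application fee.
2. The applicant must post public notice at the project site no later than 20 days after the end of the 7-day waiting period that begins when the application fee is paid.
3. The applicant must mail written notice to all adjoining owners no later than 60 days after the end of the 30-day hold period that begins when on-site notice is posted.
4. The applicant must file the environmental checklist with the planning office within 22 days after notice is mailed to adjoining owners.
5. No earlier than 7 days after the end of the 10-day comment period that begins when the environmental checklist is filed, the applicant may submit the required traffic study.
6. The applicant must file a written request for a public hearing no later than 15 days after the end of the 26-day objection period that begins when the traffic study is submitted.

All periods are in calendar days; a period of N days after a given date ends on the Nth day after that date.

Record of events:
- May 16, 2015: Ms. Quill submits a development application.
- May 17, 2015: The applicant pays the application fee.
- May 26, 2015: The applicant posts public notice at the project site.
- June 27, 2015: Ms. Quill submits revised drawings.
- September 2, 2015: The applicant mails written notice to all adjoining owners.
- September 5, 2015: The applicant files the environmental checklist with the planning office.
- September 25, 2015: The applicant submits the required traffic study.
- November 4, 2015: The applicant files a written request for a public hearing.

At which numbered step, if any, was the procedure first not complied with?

Step 3

Step 1 — counting 5 days from May 16, 2015 (when the application is submitted) gives a deadline of May 21, 2015; completed May 17, 2015, before the deadline.
Step 2 — counting 20 days from May 24, 2015 (end of the 7-day waiting period, which began when the application fee is paid on May 17, 2015) gives a deadline of June 13, 2015; completed May 26, 2015, before the deadline.
Step 3 — counting 60 days from June 25, 2015 (end of the 30-day hold period, which began when on-site notice is posted on May 26, 2015) gives a deadline of August 24, 2015; not done until September 2, 2015, 9 days after the deadline.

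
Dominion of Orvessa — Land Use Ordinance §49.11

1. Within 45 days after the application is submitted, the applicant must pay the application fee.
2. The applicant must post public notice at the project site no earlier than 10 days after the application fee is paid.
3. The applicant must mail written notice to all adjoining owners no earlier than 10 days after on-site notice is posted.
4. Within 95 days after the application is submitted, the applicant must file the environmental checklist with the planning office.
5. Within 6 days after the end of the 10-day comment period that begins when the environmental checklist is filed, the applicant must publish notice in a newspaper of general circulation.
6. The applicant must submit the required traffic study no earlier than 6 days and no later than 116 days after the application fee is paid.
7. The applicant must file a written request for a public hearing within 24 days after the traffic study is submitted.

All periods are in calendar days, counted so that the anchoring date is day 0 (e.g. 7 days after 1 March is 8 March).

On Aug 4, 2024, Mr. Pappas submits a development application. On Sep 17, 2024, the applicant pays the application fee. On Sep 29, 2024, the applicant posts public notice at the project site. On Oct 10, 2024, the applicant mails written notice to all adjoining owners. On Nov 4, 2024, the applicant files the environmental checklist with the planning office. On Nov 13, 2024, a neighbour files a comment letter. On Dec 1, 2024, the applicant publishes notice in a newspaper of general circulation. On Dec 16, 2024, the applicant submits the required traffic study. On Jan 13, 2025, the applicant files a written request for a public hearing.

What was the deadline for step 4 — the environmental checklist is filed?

Step 4 runs from Aug 4, 2024, when the application is submitted. 95 days after Aug 4, 2024 is Nov 7, 2024.

Nov 7, 2024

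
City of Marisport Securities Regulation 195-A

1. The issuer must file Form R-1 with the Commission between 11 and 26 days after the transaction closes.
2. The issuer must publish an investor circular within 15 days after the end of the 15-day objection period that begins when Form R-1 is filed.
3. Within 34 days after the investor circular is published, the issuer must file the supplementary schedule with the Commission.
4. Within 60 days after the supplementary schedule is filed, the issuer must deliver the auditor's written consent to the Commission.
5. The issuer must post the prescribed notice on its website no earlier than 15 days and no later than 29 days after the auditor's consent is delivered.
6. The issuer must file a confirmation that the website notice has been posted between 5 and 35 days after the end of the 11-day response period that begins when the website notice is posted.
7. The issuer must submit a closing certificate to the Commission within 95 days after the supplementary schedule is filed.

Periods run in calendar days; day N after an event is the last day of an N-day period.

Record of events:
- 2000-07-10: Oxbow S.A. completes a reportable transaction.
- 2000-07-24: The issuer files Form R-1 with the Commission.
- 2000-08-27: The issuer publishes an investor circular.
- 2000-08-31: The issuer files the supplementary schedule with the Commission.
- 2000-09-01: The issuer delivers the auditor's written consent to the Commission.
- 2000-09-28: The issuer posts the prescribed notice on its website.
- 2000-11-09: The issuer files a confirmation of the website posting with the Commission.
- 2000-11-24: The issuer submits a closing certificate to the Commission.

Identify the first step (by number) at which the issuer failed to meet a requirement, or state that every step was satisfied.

Step 1: the window is 11–26 days after 2000-07-10 (when the transaction closes), so 2000-07-21 through 2000-08-05; 2000-07-24 falls inside that range.
Step 2: 15 days after 2000-08-08 (end of the 15-day objection period, which began when Form R-1 is filed on 2000-07-24) is 2000-08-23; not done until 2000-08-27, 4 days after the deadline.
The analysis stops there.

Step 2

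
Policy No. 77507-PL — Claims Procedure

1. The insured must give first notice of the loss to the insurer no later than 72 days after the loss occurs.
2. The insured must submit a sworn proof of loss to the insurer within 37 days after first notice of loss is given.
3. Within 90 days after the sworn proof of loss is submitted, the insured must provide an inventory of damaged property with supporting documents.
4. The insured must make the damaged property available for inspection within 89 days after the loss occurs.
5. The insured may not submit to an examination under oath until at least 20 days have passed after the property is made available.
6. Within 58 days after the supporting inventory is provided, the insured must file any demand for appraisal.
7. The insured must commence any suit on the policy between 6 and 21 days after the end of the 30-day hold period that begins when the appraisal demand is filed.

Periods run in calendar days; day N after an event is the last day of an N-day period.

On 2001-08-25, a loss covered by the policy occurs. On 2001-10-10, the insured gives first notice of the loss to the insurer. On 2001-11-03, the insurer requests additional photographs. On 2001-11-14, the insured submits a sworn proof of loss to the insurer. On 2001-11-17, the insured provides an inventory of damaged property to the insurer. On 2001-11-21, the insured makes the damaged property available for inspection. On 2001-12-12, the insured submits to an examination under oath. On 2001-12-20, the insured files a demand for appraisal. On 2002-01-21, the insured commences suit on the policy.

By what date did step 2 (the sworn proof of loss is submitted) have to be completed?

Step 2 runs from 2001-10-10, when first notice of loss is given. 37 days after 2001-10-10 is 2001-11-16.

2001-11-16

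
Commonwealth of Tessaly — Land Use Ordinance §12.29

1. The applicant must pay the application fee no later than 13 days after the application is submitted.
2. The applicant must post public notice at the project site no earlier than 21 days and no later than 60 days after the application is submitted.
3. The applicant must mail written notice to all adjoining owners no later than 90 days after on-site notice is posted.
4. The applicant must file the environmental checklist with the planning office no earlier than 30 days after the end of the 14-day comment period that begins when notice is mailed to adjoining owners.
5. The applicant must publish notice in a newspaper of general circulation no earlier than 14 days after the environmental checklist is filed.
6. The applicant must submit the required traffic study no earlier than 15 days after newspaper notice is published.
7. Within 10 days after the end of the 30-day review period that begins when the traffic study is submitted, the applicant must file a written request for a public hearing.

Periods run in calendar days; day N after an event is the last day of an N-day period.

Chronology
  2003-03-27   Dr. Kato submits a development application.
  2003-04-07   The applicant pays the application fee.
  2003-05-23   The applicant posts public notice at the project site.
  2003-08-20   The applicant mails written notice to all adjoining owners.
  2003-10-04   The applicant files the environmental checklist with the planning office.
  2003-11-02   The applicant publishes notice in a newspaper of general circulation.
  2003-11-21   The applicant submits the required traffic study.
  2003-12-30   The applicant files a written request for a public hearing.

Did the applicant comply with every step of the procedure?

Step 1: 13 days after 2003-03-27 (when the application is submitted) is 2003-04-09; completed 2003-04-07, before the deadline.
Step 2: the window is 21–60 days after 2003-03-27 (when the application is submitted), so 2003-04-17 through 2003-05-26; done 2003-05-23, which is between those dates.
Step 3: 90 days after 2003-05-23 (when on-site notice is posted) is 2003-08-21; completed 2003-08-20, before the deadline.
Step 4: the earliest permitted date is 30 days after 2003-09-03 (end of the 14-day comment period, which began when notice is mailed to adjoining owners on 2003-08-20), i.e. 2003-10-03; done 2003-10-04, after the minimum wait.
Step 5: the earliest permitted date is 14 days after 2003-10-04 (when the environmental checklist is filed), i.e. 2003-10-18; done 2003-11-02 — permitted.
Step 6: the earliest permitted date is 15 days after 2003-11-02 (when newspaper notice is published), i.e. 2003-11-17; done 2003-11-21, after the minimum wait.
Step 7: 10 days after 2003-12-21 (end of the 30-day review period, which began when the traffic study is submitted on 2003-11-21) is 2003-12-31; completed 2003-12-30, before the deadline.

Yes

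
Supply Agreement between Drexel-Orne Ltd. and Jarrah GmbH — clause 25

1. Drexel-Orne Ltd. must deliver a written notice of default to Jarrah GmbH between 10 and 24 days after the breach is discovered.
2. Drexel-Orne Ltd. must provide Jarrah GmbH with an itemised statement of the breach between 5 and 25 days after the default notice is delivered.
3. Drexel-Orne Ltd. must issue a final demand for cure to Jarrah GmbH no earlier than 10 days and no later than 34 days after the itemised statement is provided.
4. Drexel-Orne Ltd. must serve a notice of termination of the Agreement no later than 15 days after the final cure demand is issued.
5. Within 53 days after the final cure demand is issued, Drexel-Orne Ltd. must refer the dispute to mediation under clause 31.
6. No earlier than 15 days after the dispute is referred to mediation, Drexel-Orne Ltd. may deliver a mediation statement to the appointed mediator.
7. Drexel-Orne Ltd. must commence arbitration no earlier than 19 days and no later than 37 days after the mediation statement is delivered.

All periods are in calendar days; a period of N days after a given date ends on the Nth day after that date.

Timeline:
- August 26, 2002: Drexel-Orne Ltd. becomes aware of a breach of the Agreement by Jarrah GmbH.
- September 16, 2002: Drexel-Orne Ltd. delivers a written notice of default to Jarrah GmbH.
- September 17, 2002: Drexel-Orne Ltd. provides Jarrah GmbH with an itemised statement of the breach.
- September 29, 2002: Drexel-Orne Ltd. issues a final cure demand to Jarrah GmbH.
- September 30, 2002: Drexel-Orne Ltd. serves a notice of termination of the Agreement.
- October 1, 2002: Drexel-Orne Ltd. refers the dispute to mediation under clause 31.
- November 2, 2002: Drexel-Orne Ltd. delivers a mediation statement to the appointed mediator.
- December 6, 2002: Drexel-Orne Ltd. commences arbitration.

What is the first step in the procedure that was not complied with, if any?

(1) the permitted window runs from August 26, 2002 + 10 = September 5, 2002 to August 26, 2002 + 24 = September 19, 2002; done September 16, 2002 — within the window.
(2) the permitted window runs from September 16, 2002 + 5 = September 21, 2002 to September 16, 2002 + 25 = October 11, 2002; done September 17, 2002 — 4 days before the window opened.
The analysis stops there.

Step 2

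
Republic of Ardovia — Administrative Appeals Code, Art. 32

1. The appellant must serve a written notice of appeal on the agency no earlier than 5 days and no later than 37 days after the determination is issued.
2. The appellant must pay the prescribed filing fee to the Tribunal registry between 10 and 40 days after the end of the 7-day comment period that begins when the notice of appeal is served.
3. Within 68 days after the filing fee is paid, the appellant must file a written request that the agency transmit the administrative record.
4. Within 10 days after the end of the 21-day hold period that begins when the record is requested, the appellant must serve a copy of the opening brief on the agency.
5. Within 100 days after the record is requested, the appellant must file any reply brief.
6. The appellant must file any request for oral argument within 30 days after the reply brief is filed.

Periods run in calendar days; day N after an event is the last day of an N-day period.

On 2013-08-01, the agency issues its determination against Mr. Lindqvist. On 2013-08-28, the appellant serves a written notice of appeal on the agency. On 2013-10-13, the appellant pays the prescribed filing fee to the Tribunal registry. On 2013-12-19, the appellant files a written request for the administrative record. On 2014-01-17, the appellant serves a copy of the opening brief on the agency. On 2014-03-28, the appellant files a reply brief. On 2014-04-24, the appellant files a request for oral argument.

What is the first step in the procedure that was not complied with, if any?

Step 1 — 5 and 37 days from 2013-08-01 (when the determination is issued) are 2013-08-06 and 2013-09-07 respectively; done 2013-08-28 — within the window.
Step 2 — 10 and 40 days from 2013-09-04 (end of the 7-day comment period, which began when the notice of appeal is served on 2013-08-28) are 2013-09-14 and 2013-10-14 respectively; done 2013-10-13, which is between those dates.
Step 3 — counting 68 days from 2013-10-13 (when the filing fee is paid) gives a deadline of 2013-12-20; done 2013-12-19 — timely.
Step 4 — counting 10 days from 2014-01-09 (end of the 21-day hold period, which began when the record is requested on 2013-12-19) gives a deadline of 2014-01-19; 2014-01-17 is within that limit.
Step 5 — counting 100 days from 2013-12-19 (when the record is requested) gives a deadline of 2014-03-29; completed 2014-03-28, before the deadline.
Step 6 — counting 30 days from 2014-03-28 (when the reply brief is filed) gives a deadline of 2014-04-27; completed 2014-04-24, before the deadline.

None — every step was satisfied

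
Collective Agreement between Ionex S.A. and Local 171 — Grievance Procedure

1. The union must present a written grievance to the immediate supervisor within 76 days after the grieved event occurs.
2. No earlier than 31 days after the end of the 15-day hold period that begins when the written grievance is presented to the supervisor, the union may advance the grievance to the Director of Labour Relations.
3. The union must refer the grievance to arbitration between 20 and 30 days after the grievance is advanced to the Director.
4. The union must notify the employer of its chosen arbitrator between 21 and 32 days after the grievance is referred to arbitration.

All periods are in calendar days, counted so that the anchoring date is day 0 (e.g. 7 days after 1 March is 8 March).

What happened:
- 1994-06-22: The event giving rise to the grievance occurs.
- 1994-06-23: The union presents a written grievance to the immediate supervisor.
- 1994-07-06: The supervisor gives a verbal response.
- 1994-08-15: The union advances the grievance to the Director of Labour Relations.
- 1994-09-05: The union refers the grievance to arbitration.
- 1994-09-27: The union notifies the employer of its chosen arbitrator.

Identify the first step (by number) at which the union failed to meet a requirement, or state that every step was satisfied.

None — every step was satisfied

Step 1 — counting 76 days from 1994-06-22 (when the grieved event occurs) gives a deadline of 1994-09-06; 1994-06-23 is within that limit.
Step 2 — must wait 31 days from 1994-07-08 (end of the 15-day hold period, which began when the written grievance is presented to the supervisor on 1994-06-23), so not before 1994-08-08; done 1994-08-15, after the minimum wait.
Step 3 — 20 and 30 days from 1994-08-15 (when the grievance is advanced to the Director) are 1994-09-04 and 1994-09-14 respectively; done 1994-09-05, which is between those dates.
Step 4 — 21 and 32 days from 1994-09-05 (when the grievance is referred to arbitration) are 1994-09-26 and 1994-10-07 respectively; done 1994-09-27, which is between those dates.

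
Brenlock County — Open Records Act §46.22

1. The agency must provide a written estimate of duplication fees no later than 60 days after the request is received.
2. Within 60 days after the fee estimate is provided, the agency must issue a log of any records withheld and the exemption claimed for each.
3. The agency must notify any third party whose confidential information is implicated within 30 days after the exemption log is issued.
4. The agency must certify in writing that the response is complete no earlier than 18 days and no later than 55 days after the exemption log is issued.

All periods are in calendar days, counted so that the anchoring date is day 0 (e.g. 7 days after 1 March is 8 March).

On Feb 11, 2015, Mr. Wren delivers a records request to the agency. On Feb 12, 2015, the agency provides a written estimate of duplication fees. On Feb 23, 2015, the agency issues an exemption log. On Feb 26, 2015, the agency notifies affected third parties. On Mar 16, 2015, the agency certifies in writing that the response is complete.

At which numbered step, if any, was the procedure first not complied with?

(1) due by Feb 11, 2015 + 60 days = Apr 12, 2015; done Feb 12, 2015 — timely.
(2) due by Feb 12, 2015 + 60 days = Apr 13, 2015; done Feb 23, 2015 — timely.
(3) due by Feb 23, 2015 + 30 days = Mar 25, 2015; Feb 26, 2015 is within that limit.
(4) the permitted window runs from Feb 23, 2015 + 18 = Mar 13, 2015 to Feb 23, 2015 + 55 = Apr 19, 2015; done Mar 16, 2015 — within the window.

None — every step was satisfied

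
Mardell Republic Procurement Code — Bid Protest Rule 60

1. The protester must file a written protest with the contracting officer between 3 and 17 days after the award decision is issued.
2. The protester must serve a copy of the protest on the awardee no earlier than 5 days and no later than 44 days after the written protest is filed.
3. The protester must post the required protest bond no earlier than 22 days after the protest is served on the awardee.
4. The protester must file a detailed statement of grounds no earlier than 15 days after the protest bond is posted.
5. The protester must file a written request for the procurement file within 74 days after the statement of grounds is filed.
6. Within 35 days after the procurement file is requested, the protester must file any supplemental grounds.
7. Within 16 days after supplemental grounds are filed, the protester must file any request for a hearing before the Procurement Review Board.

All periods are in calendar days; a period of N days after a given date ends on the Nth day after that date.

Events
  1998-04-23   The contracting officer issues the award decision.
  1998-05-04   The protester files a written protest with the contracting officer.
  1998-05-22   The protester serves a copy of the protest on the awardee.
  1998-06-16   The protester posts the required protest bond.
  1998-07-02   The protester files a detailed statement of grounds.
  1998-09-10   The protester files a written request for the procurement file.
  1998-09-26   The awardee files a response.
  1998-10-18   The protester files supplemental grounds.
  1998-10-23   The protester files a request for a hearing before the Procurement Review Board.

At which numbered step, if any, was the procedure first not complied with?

Step 6

Step 1 — 3 and 17 days from 1998-04-23 (when the award decision is issued) are 1998-04-26 and 1998-05-10 respectively; done 1998-05-04, which is between those dates.
Step 2 — 5 and 44 days from 1998-05-04 (when the written protest is filed) are 1998-05-09 and 1998-06-17 respectively; 1998-05-22 falls inside that range.
Step 3 — must wait 22 days from 1998-05-22 (when the protest is served on the awardee), so not before 1998-06-13; done 1998-06-16, after the minimum wait.
Step 4 — must wait 15 days from 1998-06-16 (when the protest bond is posted), so not before 1998-07-01; 1998-07-02 is on or after that date.
Step 5 — counting 74 days from 1998-07-02 (when the statement of grounds is filed) gives a deadline of 1998-09-14; done 1998-09-10 — timely.
Step 6 — counting 35 days from 1998-09-10 (when the procurement file is requested) gives a deadline of 1998-10-15; done 1998-10-18 — 3 days late.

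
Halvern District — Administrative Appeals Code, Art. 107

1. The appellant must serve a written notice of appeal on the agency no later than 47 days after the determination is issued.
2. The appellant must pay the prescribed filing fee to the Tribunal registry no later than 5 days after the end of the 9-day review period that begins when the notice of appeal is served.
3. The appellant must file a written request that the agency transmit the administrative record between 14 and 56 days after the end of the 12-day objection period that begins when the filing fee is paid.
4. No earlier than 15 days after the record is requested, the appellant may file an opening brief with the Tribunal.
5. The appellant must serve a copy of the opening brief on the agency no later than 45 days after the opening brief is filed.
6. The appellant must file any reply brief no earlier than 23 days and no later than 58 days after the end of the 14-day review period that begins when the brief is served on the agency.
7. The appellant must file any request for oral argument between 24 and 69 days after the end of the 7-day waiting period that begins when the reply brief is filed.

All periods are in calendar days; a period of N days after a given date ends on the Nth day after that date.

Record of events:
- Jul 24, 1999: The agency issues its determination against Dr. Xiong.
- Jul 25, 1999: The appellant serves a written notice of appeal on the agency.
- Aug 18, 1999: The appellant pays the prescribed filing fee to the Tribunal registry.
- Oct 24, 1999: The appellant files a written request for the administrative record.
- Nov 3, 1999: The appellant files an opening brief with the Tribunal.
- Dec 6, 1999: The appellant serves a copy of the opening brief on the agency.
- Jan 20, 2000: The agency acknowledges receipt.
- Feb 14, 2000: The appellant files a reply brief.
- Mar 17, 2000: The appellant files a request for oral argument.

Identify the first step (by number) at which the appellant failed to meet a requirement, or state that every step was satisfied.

(1) due by Jul 24, 1999 + 47 days = Sep 9, 1999; done Jul 25, 1999 — timely.
(2) due by Aug 3, 1999 + 5 days = Aug 8, 1999; Aug 18, 1999 misses that deadline by 10 days.

Step 2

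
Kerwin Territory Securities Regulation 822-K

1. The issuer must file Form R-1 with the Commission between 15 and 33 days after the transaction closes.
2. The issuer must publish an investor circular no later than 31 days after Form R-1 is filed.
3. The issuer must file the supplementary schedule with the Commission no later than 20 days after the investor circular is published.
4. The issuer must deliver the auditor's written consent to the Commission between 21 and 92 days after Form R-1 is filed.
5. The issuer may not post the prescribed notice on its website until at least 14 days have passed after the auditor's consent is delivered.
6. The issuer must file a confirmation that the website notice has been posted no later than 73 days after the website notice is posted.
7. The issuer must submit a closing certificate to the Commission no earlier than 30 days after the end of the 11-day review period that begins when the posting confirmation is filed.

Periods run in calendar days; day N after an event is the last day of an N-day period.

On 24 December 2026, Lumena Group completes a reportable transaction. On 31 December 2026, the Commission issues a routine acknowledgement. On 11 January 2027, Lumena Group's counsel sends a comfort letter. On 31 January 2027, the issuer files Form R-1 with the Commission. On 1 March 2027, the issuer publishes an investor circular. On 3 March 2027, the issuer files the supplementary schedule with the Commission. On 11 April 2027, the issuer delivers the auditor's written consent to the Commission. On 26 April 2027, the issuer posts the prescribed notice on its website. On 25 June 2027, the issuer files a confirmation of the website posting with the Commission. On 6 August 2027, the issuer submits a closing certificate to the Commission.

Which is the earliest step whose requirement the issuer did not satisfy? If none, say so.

Step 1 — 15 and 33 days from 24 December 2026 (when the transaction closes) are 8 January 2027 and 26 January 2027 respectively; 31 January 2027 is 5 days past the end of the window.
The procedure was therefore not followed at step 1.

Step 1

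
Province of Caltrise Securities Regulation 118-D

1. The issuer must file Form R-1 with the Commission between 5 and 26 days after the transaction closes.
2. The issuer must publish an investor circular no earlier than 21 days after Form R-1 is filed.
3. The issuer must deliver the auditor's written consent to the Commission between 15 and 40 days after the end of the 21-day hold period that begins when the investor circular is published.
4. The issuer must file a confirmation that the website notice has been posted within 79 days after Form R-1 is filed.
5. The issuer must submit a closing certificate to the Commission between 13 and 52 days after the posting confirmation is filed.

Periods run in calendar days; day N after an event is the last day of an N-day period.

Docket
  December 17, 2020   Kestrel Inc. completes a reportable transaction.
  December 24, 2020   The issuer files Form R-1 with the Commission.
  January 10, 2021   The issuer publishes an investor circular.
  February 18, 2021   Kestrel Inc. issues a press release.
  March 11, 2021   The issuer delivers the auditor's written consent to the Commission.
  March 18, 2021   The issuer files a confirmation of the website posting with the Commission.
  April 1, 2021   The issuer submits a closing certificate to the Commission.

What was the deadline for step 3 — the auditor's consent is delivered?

The investor circular is published on January 10, 2021; the 21-day hold period therefore ends January 31, 2021, and step 3 runs from that date. The window is 15–40 days after January 31, 2021; it closes on March 12, 2021.

March 12, 2021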